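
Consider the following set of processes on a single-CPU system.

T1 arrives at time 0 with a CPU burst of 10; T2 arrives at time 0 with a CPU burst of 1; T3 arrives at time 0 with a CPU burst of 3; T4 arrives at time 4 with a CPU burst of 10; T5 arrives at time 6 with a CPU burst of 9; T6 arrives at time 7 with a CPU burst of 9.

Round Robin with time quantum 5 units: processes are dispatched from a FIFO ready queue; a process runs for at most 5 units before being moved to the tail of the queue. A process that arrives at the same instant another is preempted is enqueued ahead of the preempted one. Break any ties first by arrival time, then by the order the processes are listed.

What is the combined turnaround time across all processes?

131

Gantt: | T1 0-5 | T2 5-6 | T3 6-9 | T4 9-14 | T1 14-19 | T5 19-24 | T6 24-29 | T4 29-34 | T5 34-38 | T6 38-42 |
Completion: T1=19  T2=6  T3=9  T4=34  T5=38  T6=42
Turnaround (C−A): T1=19  T2=6  T3=9  T4=30  T5=32  T6=35
Turnaround = completion − arrival: T1=19, T2=6, T3=9, T4=30, T5=32, T6=35
Total turnaround = 19 + 6 + 9 + 30 + 32 + 35 = 131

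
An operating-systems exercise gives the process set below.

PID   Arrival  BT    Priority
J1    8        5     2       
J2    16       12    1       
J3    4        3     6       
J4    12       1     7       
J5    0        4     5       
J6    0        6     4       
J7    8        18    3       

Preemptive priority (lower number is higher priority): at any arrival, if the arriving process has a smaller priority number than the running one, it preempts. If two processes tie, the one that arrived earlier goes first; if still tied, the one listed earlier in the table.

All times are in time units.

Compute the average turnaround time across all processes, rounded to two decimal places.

26.29

Gantt: | J6 0-6 | J5 6-8 | J1 8-13 | J7 13-16 | J2 16-28 | J7 28-43 | J5 43-45 | J3 45-48 | J4 48-49 |
Completion: J1=13  J2=28  J3=48  J4=49  J5=45  J6=6  J7=43
Turnaround times: J1=5, J2=12, J3=44, J4=37, J5=45, J6=6, J7=35
Average turnaround = (5+12+44+37+45+6+35) / 7 = 184/7 = 26.29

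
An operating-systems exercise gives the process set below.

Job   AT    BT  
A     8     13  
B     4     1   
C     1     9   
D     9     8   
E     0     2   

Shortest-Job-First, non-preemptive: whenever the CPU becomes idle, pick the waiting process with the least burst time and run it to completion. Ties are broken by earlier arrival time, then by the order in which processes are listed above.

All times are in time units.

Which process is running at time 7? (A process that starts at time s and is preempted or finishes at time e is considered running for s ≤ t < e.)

C

Schedule: | E 0-2 | C 2-11 | B 11-12 | D 12-20 | A 20-33 |
Completion: A=33  B=12  C=11  D=20  E=2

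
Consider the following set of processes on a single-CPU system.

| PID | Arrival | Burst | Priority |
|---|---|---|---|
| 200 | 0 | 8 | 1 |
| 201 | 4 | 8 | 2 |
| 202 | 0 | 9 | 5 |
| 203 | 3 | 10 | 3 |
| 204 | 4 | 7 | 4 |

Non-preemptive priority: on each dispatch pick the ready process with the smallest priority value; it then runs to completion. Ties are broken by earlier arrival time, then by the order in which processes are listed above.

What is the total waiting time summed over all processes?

72

Timeline: | 200 0-8 | 201 8-16 | 203 16-26 | 204 26-33 | 202 33-42 |
Completion: 200=8  201=16  202=42  203=26  204=33
Turnaround (C−A): 200=8  201=12  202=42  203=23  204=29
Waiting = turnaround − burst: 200=0, 201=4, 202=33, 203=13, 204=22
Total waiting = 0 + 4 + 33 + 13 + 22 = 72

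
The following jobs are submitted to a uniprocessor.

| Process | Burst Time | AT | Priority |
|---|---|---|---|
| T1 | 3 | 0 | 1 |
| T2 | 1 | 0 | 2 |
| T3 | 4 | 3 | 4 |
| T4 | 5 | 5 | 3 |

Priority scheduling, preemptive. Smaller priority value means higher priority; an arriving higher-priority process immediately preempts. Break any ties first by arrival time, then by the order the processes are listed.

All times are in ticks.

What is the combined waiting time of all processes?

Timeline: | T1 0-3 | T2 3-4 | T3 4-5 | T4 5-10 | T3 10-13 |
Completion: T1=3  T2=4  T3=13  T4=10
Turnaround (C−A): T1=3  T2=4  T3=10  T4=5
Waiting = turnaround − burst: T1=0, T2=3, T3=6, T4=0
Total waiting = 0 + 3 + 6 + 0 = 9

9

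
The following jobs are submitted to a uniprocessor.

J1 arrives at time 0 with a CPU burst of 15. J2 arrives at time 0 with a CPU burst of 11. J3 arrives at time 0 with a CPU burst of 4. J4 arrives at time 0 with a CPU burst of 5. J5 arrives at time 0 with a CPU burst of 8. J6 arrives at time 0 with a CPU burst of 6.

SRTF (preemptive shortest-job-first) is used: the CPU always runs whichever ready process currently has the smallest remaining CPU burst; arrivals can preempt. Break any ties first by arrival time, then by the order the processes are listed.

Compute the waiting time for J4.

4

Schedule: | J3 0-4 | J4 4-9 | J6 9-15 | J5 15-23 | J2 23-34 | J1 34-49 |
Completion: J1=49  J2=34  J3=4  J4=9  J5=23  J6=15
Turnaround (C−A): J1=49  J2=34  J3=4  J4=9  J5=23  J6=15
Waiting(J4) = turnaround − burst = 9 − 5 = 4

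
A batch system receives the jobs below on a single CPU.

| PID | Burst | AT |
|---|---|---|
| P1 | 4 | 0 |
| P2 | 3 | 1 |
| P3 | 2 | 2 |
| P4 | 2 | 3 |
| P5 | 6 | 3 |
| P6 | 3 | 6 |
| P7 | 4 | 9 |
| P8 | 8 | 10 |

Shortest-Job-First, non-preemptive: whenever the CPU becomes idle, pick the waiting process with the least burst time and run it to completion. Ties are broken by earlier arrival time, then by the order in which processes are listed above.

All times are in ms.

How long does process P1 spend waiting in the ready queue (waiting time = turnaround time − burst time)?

Schedule: | P1 0-4 | P3 4-6 | P4 6-8 | P2 8-11 | P6 11-14 | P7 14-18 | P5 18-24 | P8 24-32 |
Completion: P1=4  P2=11  P3=6  P4=8  P5=24  P6=14  P7=18  P8=32
Waiting(P1) = turnaround − burst = 4 − 4 = 0

0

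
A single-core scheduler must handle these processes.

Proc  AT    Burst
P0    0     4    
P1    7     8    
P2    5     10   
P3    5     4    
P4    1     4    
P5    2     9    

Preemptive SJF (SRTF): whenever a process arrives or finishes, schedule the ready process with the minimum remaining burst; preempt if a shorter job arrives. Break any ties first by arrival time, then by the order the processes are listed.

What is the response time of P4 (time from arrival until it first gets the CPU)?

Schedule: | P0 0-4 | P4 4-8 | P3 8-12 | P1 12-20 | P5 20-29 | P2 29-39 |
Completion: P0=4  P1=20  P2=39  P3=12  P4=8  P5=29
Turnaround (C−A): P0=4  P1=13  P2=34  P3=7  P4=7  P5=27
Response(P4) = first start − arrival = 4 − 1 = 3

3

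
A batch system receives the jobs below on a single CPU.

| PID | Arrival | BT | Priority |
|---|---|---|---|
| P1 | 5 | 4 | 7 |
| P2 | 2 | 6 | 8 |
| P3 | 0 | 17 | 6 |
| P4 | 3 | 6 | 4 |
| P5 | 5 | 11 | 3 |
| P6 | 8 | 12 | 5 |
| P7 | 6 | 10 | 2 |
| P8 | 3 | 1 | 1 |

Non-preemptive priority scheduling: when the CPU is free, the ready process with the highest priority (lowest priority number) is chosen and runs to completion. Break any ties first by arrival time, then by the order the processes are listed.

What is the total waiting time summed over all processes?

Timeline: | P3 0-17 | P8 17-18 | P7 18-28 | P5 28-39 | P4 39-45 | P6 45-57 | P1 57-61 | P2 61-67 |
Completion: P1=61  P2=67  P3=17  P4=45  P5=39  P6=57  P7=28  P8=18
Turnaround (C−A): P1=56  P2=65  P3=17  P4=42  P5=34  P6=49  P7=22  P8=15
Waiting = turnaround − burst: P1=52, P2=59, P3=0, P4=36, P5=23, P6=37, P7=12, P8=14
Total waiting = 52 + 59 + 0 + 36 + 23 + 37 + 12 + 14 = 233

233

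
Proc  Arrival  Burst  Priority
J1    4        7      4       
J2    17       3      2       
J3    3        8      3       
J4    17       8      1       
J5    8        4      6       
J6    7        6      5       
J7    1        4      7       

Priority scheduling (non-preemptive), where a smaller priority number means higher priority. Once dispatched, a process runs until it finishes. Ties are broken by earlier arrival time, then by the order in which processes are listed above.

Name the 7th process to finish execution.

Schedule: | idle 0-1 | J7 1-5 | J3 5-13 | J1 13-20 | J4 20-28 | J2 28-31 | J6 31-37 | J5 37-41 |
Completion: J1=20  J2=31  J3=13  J4=28  J5=41  J6=37  J7=5
Turnaround (C−A): J1=16  J2=14  J3=10  J4=11  J5=33  J6=30  J7=4
Finish order: J7 → J3 → J1 → J4 → J2 → J6 → J5

J5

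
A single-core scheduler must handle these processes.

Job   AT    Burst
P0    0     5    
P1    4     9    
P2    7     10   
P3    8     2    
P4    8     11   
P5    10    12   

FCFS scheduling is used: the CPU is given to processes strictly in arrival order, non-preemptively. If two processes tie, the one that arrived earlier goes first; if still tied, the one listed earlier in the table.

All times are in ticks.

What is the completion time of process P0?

5

Timeline: | P0 0-5 | P1 5-14 | P2 14-24 | P3 24-26 | P4 26-37 | P5 37-49 |
Completion: P0=5  P1=14  P2=24  P3=26  P4=37  P5=49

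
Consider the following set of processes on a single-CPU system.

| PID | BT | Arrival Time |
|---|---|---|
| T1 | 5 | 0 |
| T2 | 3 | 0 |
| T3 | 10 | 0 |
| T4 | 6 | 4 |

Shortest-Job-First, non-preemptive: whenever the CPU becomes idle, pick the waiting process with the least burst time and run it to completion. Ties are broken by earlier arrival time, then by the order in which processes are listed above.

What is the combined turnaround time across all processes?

Schedule: | T2 0-3 | T1 3-8 | T4 8-14 | T3 14-24 |
Completion: T1=8  T2=3  T3=24  T4=14
Turnaround (C−A): T1=8  T2=3  T3=24  T4=10
Turnaround = completion − arrival: T1=8, T2=3, T3=24, T4=10
Total turnaround = 8 + 3 + 24 + 10 = 45

45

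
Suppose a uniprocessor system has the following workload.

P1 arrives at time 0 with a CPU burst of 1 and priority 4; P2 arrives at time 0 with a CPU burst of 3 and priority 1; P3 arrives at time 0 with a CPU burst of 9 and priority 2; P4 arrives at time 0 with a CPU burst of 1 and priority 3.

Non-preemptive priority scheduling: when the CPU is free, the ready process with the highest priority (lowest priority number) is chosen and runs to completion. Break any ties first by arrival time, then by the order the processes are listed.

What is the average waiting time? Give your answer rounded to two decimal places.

Timeline: | P2 0-3 | P3 3-12 | P4 12-13 | P1 13-14 |
Completion: P1=14  P2=3  P3=12  P4=13
Turnaround (C−A): P1=14  P2=3  P3=12  P4=13
Waiting times: P1=13, P2=0, P3=3, P4=12
Average waiting = (13+0+3+12) / 4 = 28/4 = 7.00

7.00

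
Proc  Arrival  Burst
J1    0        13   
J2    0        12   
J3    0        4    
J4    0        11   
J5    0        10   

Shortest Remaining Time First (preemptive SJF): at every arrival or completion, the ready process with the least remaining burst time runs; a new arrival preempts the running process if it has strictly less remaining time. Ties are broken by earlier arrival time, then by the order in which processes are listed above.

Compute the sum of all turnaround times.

130

Timeline: | J3 0-4 | J5 4-14 | J4 14-25 | J2 25-37 | J1 37-50 |
Completion: J1=50  J2=37  J3=4  J4=25  J5=14
Turnaround (C−A): J1=50  J2=37  J3=4  J4=25  J5=14
Turnaround = completion − arrival: J1=50, J2=37, J3=4, J4=25, J5=14
Total turnaround = 50 + 37 + 4 + 25 + 14 = 130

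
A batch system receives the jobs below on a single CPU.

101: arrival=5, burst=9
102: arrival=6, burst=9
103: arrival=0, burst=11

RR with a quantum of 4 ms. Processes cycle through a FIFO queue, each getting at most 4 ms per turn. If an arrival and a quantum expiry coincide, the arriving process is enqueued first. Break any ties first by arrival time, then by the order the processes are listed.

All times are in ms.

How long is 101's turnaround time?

23

Timeline: | 103 0-8 | 101 8-12 | 102 12-16 | 103 16-19 | 101 19-23 | 102 23-27 | 101 27-28 | 102 28-29 |
Completion: 101=28  102=29  103=19
Turnaround (C−A): 101=23  102=23  103=19
Turnaround(101) = completion − arrival = 28 − 5 = 23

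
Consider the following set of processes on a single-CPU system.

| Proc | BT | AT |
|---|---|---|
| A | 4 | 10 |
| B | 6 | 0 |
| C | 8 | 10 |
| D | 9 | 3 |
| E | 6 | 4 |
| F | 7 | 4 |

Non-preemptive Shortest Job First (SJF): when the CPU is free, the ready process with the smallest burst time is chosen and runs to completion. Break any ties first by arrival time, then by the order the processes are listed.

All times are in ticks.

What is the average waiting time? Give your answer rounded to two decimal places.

Gantt: | B 0-6 | E 6-12 | A 12-16 | F 16-23 | C 23-31 | D 31-40 |
Completion: A=16  B=6  C=31  D=40  E=12  F=23
Waiting times: A=2, B=0, C=13, D=28, E=2, F=12
Average waiting = (2+0+13+28+2+12) / 6 = 57/6 = 9.50

9.50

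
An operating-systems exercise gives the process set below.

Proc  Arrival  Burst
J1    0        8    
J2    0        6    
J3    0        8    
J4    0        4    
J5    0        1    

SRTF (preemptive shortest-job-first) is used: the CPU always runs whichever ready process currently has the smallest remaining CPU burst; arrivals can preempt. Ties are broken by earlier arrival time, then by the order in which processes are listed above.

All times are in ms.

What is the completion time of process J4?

5

Schedule: | J5 0-1 | J4 1-5 | J2 5-11 | J1 11-19 | J3 19-27 |
Completion: J1=19  J2=11  J3=27  J4=5  J5=1
Turnaround (C−A): J1=19  J2=11  J3=27  J4=5  J5=1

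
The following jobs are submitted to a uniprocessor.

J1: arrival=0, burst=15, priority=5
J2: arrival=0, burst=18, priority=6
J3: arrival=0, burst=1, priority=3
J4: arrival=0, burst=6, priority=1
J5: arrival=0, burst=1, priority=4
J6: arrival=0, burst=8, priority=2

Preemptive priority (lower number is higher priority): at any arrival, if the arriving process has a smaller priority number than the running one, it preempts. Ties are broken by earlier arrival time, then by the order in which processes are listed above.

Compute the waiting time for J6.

Schedule: | J4 0-6 | J6 6-14 | J3 14-15 | J5 15-16 | J1 16-31 | J2 31-49 |
Completion: J1=31  J2=49  J3=15  J4=6  J5=16  J6=14
Waiting(J6) = turnaround − burst = 14 − 8 = 6

6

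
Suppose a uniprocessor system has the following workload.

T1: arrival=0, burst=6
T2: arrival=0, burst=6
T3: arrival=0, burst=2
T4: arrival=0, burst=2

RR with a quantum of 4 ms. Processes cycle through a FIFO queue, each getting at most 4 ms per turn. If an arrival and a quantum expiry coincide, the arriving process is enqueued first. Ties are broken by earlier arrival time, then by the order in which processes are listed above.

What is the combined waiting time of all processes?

36

Schedule: | T1 0-4 | T2 4-8 | T3 8-10 | T4 10-12 | T1 12-14 | T2 14-16 |
Completion: T1=14  T2=16  T3=10  T4=12
Turnaround (C−A): T1=14  T2=16  T3=10  T4=12
Waiting = turnaround − burst: T1=8, T2=10, T3=8, T4=10
Total waiting = 8 + 10 + 8 + 10 = 36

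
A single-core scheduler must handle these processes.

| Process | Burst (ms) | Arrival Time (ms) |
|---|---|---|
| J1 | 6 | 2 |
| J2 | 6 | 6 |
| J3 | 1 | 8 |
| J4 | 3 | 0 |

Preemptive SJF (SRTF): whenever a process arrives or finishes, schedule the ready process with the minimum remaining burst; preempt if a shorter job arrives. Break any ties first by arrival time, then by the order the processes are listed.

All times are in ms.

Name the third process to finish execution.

Gantt: | J4 0-3 | J1 3-9 | J3 9-10 | J2 10-16 |
Completion: J1=9  J2=16  J3=10  J4=3
Turnaround (C−A): J1=7  J2=10  J3=2  J4=3
Finish order: J4 → J1 → J3 → J2

J3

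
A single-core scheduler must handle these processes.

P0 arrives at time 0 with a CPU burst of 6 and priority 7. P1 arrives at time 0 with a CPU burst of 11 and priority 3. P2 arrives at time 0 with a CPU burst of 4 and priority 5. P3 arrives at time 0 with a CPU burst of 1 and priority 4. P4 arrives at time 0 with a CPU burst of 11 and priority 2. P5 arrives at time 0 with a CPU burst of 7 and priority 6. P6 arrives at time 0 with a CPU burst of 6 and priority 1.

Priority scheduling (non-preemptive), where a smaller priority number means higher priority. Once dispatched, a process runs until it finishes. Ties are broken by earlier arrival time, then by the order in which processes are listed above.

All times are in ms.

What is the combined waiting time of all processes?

Schedule: | P6 0-6 | P4 6-17 | P1 17-28 | P3 28-29 | P2 29-33 | P5 33-40 | P0 40-46 |
Completion: P0=46  P1=28  P2=33  P3=29  P4=17  P5=40  P6=6
Waiting = turnaround − burst: P0=40, P1=17, P2=29, P3=28, P4=6, P5=33, P6=0
Total waiting = 40 + 17 + 29 + 28 + 6 + 33 + 0 = 153

153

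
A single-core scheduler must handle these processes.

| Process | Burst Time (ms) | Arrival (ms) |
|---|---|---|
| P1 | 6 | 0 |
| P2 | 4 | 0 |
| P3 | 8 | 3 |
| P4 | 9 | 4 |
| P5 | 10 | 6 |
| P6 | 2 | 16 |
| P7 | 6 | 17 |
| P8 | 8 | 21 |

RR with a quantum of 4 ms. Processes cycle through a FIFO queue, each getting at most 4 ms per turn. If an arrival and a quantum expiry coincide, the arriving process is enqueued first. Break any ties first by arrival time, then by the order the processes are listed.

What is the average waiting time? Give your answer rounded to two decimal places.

Schedule: | P1 0-4 | P2 4-8 | P3 8-12 | P4 12-16 | P1 16-18 | P5 18-22 | P3 22-26 | P6 26-28 | P4 28-32 | P7 32-36 | P8 36-40 | P5 40-44 | P4 44-45 | P7 45-47 | P8 47-51 | P5 51-53 |
Completion: P1=18  P2=8  P3=26  P4=45  P5=53  P6=28  P7=47  P8=51
Waiting times: P1=12, P2=4, P3=15, P4=32, P5=37, P6=10, P7=24, P8=22
Average waiting = (12+4+15+32+37+10+24+22) / 8 = 156/8 = 19.50

19.50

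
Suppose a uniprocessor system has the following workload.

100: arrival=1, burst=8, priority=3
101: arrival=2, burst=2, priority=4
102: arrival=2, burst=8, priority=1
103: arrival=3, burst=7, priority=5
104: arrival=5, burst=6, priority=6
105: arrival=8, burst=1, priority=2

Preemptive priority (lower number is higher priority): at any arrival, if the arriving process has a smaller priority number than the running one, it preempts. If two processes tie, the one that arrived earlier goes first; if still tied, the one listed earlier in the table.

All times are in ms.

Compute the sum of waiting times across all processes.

66

Gantt: | idle 0-1 | 100 1-2 | 102 2-10 | 105 10-11 | 100 11-18 | 101 18-20 | 103 20-27 | 104 27-33 |
Completion: 100=18  101=20  102=10  103=27  104=33  105=11
Turnaround (C−A): 100=17  101=18  102=8  103=24  104=28  105=3
Waiting = turnaround − burst: 100=9, 101=16, 102=0, 103=17, 104=22, 105=2
Total waiting = 9 + 16 + 0 + 17 + 22 + 2 = 66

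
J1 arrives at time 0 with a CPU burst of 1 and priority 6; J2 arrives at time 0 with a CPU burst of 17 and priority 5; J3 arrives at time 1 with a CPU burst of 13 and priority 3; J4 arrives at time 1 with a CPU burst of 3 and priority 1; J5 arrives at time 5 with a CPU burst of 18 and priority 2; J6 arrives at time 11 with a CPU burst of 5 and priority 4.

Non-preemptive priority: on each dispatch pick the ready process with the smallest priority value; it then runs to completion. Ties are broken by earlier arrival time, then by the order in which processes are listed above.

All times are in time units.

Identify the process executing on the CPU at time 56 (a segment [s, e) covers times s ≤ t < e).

Gantt: | J2 0-17 | J4 17-20 | J5 20-38 | J3 38-51 | J6 51-56 | J1 56-57 |
Completion: J1=57  J2=17  J3=51  J4=20  J5=38  J6=56
Turnaround (C−A): J1=57  J2=17  J3=50  J4=19  J5=33  J6=45

J1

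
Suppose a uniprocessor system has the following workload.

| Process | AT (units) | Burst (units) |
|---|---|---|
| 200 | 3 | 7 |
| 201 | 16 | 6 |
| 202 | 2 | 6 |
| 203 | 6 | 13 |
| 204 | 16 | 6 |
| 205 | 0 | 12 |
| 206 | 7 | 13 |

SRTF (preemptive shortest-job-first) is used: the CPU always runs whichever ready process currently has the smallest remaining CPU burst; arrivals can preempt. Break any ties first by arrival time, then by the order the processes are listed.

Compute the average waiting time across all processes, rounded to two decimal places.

Gantt: | 205 0-2 | 202 2-8 | 200 8-15 | 205 15-16 | 201 16-22 | 204 22-28 | 205 28-37 | 203 37-50 | 206 50-63 |
Completion: 200=15  201=22  202=8  203=50  204=28  205=37  206=63
Turnaround (C−A): 200=12  201=6  202=6  203=44  204=12  205=37  206=56
Waiting times: 200=5, 201=0, 202=0, 203=31, 204=6, 205=25, 206=43
Average waiting = (5+0+0+31+6+25+43) / 7 = 110/7 = 15.71

15.71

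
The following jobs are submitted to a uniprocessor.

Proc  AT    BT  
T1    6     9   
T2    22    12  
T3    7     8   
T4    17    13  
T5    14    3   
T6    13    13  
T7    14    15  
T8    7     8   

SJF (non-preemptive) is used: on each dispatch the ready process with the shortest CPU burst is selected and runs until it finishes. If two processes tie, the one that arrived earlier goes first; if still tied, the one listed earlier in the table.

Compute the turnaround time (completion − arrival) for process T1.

Schedule: | idle 0-6 | T1 6-15 | T5 15-18 | T3 18-26 | T8 26-34 | T2 34-46 | T6 46-59 | T4 59-72 | T7 72-87 |
Completion: T1=15  T2=46  T3=26  T4=72  T5=18  T6=59  T7=87  T8=34
Turnaround (C−A): T1=9  T2=24  T3=19  T4=55  T5=4  T6=46  T7=73  T8=27
Turnaround(T1) = completion − arrival = 15 − 6 = 9

9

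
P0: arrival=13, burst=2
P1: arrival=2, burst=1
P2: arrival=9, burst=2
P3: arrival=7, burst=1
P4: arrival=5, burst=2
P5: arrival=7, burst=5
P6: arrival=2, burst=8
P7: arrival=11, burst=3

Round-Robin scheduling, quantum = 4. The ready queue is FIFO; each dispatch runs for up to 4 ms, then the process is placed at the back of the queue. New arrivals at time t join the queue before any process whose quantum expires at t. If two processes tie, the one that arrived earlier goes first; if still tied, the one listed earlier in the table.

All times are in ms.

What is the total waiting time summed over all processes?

54

Gantt: | idle 0-2 | P1 2-3 | P6 3-7 | P4 7-9 | P3 9-10 | P5 10-14 | P6 14-18 | P2 18-20 | P7 20-23 | P0 23-25 | P5 25-26 |
Completion: P0=25  P1=3  P2=20  P3=10  P4=9  P5=26  P6=18  P7=23
Waiting = turnaround − burst: P0=10, P1=0, P2=9, P3=2, P4=2, P5=14, P6=8, P7=9
Total waiting = 10 + 0 + 9 + 2 + 2 + 14 + 8 + 9 = 54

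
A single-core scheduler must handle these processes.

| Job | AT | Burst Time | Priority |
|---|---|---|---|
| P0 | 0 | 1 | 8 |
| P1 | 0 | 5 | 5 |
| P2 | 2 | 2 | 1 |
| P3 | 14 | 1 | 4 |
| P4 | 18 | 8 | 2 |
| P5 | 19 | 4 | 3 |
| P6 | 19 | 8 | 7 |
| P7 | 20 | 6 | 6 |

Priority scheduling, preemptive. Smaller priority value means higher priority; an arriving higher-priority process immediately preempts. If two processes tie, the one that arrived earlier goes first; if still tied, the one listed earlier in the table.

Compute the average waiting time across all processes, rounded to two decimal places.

5.38

Timeline: | P1 0-2 | P2 2-4 | P1 4-7 | P0 7-8 | idle 8-14 | P3 14-15 | idle 15-18 | P4 18-26 | P5 26-30 | P7 30-36 | P6 36-44 |
Completion: P0=8  P1=7  P2=4  P3=15  P4=26  P5=30  P6=44  P7=36
Turnaround (C−A): P0=8  P1=7  P2=2  P3=1  P4=8  P5=11  P6=25  P7=16
Waiting times: P0=7, P1=2, P2=0, P3=0, P4=0, P5=7, P6=17, P7=10
Average waiting = (7+2+0+0+0+7+17+10) / 8 = 43/8 = 5.38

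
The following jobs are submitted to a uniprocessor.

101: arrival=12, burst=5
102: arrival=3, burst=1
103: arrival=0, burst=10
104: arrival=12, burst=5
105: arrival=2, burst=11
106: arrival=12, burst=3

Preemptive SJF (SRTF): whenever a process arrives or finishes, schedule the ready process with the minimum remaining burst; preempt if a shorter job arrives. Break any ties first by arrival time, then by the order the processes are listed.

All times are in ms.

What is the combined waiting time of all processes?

34

Timeline: | 103 0-3 | 102 3-4 | 103 4-11 | 105 11-12 | 106 12-15 | 101 15-20 | 104 20-25 | 105 25-35 |
Completion: 101=20  102=4  103=11  104=25  105=35  106=15
Turnaround (C−A): 101=8  102=1  103=11  104=13  105=33  106=3
Waiting = turnaround − burst: 101=3, 102=0, 103=1, 104=8, 105=22, 106=0
Total waiting = 3 + 0 + 1 + 8 + 22 + 0 = 34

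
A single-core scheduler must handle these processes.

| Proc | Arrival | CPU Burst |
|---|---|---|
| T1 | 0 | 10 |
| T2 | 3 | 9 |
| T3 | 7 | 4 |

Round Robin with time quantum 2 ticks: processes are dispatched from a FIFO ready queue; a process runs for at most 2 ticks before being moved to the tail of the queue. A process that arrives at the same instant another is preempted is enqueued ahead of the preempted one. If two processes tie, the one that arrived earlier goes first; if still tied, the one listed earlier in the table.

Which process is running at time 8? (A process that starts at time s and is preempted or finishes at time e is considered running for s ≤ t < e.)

Gantt: | T1 0-4 | T2 4-6 | T1 6-8 | T2 8-10 | T3 10-12 | T1 12-14 | T2 14-16 | T3 16-18 | T1 18-20 | T2 20-23 |
Completion: T1=20  T2=23  T3=18
Turnaround (C−A): T1=20  T2=20  T3=11

T2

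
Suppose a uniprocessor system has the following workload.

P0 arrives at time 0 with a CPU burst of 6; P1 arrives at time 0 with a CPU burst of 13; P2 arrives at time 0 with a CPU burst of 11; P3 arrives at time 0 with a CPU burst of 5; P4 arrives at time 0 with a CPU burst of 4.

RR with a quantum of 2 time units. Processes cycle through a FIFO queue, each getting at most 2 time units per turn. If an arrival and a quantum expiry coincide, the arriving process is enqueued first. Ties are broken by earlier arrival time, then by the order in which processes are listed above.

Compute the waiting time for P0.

16

Schedule: | P0 0-2 | P1 2-4 | P2 4-6 | P3 6-8 | P4 8-10 | P0 10-12 | P1 12-14 | P2 14-16 | P3 16-18 | P4 18-20 | P0 20-22 | P1 22-24 | P2 24-26 | P3 26-27 | P1 27-29 | P2 29-31 | P1 31-33 | P2 33-35 | P1 35-37 | P2 37-38 | P1 38-39 |
Completion: P0=22  P1=39  P2=38  P3=27  P4=20
Turnaround (C−A): P0=22  P1=39  P2=38  P3=27  P4=20
Waiting(P0) = turnaround − burst = 22 − 6 = 16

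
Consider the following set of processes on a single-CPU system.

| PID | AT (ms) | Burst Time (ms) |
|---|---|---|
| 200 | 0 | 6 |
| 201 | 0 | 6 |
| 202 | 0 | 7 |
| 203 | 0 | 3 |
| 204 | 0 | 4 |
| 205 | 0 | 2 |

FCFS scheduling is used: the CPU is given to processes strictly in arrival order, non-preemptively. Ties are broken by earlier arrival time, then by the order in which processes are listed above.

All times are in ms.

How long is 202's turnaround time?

19

Gantt: | 200 0-6 | 201 6-12 | 202 12-19 | 203 19-22 | 204 22-26 | 205 26-28 |
Completion: 200=6  201=12  202=19  203=22  204=26  205=28
Turnaround(202) = completion − arrival = 19 − 0 = 19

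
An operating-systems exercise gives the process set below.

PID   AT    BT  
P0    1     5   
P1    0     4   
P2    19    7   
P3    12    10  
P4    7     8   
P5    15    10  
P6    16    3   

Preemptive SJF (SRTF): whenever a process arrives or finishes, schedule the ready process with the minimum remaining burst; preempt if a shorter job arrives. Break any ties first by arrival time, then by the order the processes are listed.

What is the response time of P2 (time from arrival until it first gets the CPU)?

Timeline: | P1 0-4 | P0 4-9 | P4 9-17 | P6 17-20 | P2 20-27 | P3 27-37 | P5 37-47 |
Completion: P0=9  P1=4  P2=27  P3=37  P4=17  P5=47  P6=20
Turnaround (C−A): P0=8  P1=4  P2=8  P3=25  P4=10  P5=32  P6=4
Response(P2) = first start − arrival = 20 − 19 = 1

1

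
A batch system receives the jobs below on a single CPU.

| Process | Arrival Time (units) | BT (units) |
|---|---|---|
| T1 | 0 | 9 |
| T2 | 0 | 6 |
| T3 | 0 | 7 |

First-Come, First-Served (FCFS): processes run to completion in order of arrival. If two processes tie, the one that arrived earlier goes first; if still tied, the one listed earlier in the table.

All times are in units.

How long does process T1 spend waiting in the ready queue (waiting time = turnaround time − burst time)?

Timeline: | T1 0-9 | T2 9-15 | T3 15-22 |
Completion: T1=9  T2=15  T3=22
Turnaround (C−A): T1=9  T2=15  T3=22
Waiting(T1) = turnaround − burst = 9 − 9 = 0

0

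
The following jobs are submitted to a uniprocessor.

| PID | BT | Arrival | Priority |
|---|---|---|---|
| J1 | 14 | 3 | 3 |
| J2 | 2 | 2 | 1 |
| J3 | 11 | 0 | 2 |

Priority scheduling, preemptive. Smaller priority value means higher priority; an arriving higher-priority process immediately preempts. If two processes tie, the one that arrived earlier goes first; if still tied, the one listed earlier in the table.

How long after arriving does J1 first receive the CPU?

10

Timeline: | J3 0-2 | J2 2-4 | J3 4-13 | J1 13-27 |
Completion: J1=27  J2=4  J3=13
Response(J1) = first start − arrival = 13 − 3 = 10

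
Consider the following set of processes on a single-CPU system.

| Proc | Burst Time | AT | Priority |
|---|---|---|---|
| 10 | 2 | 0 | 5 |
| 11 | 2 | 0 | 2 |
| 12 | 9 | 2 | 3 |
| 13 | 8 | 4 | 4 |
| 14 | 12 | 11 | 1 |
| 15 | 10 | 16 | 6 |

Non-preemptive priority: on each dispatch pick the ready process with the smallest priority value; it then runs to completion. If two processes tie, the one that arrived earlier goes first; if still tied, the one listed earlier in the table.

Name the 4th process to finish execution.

Gantt: | 11 0-2 | 12 2-11 | 14 11-23 | 13 23-31 | 10 31-33 | 15 33-43 |
Completion: 10=33  11=2  12=11  13=31  14=23  15=43
Finish order: 11 → 12 → 14 → 13 → 10 → 15

13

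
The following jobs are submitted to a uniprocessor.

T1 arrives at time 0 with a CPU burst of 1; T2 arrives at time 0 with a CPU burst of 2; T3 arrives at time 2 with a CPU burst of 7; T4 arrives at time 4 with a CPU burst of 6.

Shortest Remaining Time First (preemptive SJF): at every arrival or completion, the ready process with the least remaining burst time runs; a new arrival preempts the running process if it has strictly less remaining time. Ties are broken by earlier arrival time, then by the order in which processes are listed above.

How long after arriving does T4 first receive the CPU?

Timeline: | T1 0-1 | T2 1-3 | T3 3-10 | T4 10-16 |
Completion: T1=1  T2=3  T3=10  T4=16
Turnaround (C−A): T1=1  T2=3  T3=8  T4=12
Response(T4) = first start − arrival = 10 − 4 = 6

6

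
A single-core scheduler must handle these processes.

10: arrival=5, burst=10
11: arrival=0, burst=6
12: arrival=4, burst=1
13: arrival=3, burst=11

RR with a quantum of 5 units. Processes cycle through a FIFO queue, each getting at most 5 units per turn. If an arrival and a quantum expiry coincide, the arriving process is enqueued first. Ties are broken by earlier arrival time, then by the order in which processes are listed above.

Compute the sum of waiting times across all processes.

43

Schedule: | 11 0-5 | 13 5-10 | 12 10-11 | 10 11-16 | 11 16-17 | 13 17-22 | 10 22-27 | 13 27-28 |
Completion: 10=27  11=17  12=11  13=28
Waiting = turnaround − burst: 10=12, 11=11, 12=6, 13=14
Total waiting = 12 + 11 + 6 + 14 = 43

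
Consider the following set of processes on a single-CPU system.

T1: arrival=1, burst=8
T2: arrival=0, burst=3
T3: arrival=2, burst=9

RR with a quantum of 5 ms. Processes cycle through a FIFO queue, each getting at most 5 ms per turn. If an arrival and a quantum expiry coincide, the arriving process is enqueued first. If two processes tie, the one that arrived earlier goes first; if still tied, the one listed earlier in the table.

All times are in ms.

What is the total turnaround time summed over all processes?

Timeline: | T2 0-3 | T1 3-8 | T3 8-13 | T1 13-16 | T3 16-20 |
Completion: T1=16  T2=3  T3=20
Turnaround (C−A): T1=15  T2=3  T3=18
Turnaround = completion − arrival: T1=15, T2=3, T3=18
Total turnaround = 15 + 3 + 18 = 36

36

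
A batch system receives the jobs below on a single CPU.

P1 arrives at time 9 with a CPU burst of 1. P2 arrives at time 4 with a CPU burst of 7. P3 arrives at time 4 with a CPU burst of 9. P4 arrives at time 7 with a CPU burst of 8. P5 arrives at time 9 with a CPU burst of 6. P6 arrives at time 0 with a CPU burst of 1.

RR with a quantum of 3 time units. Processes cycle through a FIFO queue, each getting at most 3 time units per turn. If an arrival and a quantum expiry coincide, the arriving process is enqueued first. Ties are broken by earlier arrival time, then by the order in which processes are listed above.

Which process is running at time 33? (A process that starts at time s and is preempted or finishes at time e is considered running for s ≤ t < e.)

P4

Schedule: | P6 0-1 | idle 1-4 | P2 4-7 | P3 7-10 | P4 10-13 | P2 13-16 | P1 16-17 | P5 17-20 | P3 20-23 | P4 23-26 | P2 26-27 | P5 27-30 | P3 30-33 | P4 33-35 |
Completion: P1=17  P2=27  P3=33  P4=35  P5=30  P6=1
Turnaround (C−A): P1=8  P2=23  P3=29  P4=28  P5=21  P6=1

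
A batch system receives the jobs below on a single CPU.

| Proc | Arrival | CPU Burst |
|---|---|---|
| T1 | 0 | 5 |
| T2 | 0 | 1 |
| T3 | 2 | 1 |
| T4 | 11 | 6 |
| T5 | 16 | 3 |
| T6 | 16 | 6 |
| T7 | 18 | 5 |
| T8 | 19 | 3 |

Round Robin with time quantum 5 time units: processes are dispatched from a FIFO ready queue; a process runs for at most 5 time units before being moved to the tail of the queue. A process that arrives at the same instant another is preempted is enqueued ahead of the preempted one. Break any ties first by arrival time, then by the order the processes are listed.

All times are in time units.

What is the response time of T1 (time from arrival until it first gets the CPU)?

Schedule: | T1 0-5 | T2 5-6 | T3 6-7 | idle 7-11 | T4 11-16 | T5 16-19 | T6 19-24 | T4 24-25 | T7 25-30 | T8 30-33 | T6 33-34 |
Completion: T1=5  T2=6  T3=7  T4=25  T5=19  T6=34  T7=30  T8=33
Turnaround (C−A): T1=5  T2=6  T3=5  T4=14  T5=3  T6=18  T7=12  T8=14
Response(T1) = first start − arrival = 0 − 0 = 0

0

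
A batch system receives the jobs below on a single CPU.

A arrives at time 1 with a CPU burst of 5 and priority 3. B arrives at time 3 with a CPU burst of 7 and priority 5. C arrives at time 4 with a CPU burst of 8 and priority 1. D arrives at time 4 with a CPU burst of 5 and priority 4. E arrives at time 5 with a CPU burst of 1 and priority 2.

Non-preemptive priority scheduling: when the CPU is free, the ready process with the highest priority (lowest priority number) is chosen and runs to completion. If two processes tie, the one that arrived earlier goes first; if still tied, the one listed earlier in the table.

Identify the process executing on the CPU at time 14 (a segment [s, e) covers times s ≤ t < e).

E

Schedule: | idle 0-1 | A 1-6 | C 6-14 | E 14-15 | D 15-20 | B 20-27 |
Completion: A=6  B=27  C=14  D=20  E=15
Turnaround (C−A): A=5  B=24  C=10  D=16  E=10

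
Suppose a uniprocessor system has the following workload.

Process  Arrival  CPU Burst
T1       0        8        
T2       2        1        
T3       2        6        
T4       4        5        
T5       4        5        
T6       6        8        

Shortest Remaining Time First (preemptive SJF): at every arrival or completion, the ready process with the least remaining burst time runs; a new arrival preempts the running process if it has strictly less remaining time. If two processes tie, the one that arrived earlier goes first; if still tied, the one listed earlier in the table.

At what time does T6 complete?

33

Timeline: | T1 0-2 | T2 2-3 | T1 3-9 | T4 9-14 | T5 14-19 | T3 19-25 | T6 25-33 |
Completion: T1=9  T2=3  T3=25  T4=14  T5=19  T6=33
Turnaround (C−A): T1=9  T2=1  T3=23  T4=10  T5=15  T6=27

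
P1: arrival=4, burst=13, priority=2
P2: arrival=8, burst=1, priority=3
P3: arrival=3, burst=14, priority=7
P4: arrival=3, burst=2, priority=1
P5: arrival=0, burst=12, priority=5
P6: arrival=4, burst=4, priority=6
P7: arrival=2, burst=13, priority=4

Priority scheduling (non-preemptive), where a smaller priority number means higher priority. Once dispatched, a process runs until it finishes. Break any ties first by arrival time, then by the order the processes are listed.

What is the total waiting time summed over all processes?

Schedule: | P5 0-12 | P4 12-14 | P1 14-27 | P2 27-28 | P7 28-41 | P6 41-45 | P3 45-59 |
Completion: P1=27  P2=28  P3=59  P4=14  P5=12  P6=45  P7=41
Turnaround (C−A): P1=23  P2=20  P3=56  P4=11  P5=12  P6=41  P7=39
Waiting = turnaround − burst: P1=10, P2=19, P3=42, P4=9, P5=0, P6=37, P7=26
Total waiting = 10 + 19 + 42 + 9 + 0 + 37 + 26 = 143

143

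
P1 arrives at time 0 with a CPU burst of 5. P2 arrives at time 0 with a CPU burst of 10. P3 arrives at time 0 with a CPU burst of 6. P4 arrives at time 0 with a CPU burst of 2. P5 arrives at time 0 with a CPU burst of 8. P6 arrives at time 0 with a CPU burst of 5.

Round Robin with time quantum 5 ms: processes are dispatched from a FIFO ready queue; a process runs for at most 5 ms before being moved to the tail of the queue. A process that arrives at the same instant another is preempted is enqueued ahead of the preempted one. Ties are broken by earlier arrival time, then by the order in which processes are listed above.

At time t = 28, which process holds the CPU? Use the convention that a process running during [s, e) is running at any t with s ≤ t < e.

Gantt: | P1 0-5 | P2 5-10 | P3 10-15 | P4 15-17 | P5 17-22 | P6 22-27 | P2 27-32 | P3 32-33 | P5 33-36 |
Completion: P1=5  P2=32  P3=33  P4=17  P5=36  P6=27

P2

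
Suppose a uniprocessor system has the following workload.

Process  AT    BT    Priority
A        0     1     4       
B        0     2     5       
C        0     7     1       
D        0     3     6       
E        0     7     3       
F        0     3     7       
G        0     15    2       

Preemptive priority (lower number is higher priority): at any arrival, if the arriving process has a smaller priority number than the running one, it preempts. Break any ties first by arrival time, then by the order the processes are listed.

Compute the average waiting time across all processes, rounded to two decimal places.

Timeline: | C 0-7 | G 7-22 | E 22-29 | A 29-30 | B 30-32 | D 32-35 | F 35-38 |
Completion: A=30  B=32  C=7  D=35  E=29  F=38  G=22
Turnaround (C−A): A=30  B=32  C=7  D=35  E=29  F=38  G=22
Waiting times: A=29, B=30, C=0, D=32, E=22, F=35, G=7
Average waiting = (29+30+0+32+22+35+7) / 7 = 155/7 = 22.14

22.14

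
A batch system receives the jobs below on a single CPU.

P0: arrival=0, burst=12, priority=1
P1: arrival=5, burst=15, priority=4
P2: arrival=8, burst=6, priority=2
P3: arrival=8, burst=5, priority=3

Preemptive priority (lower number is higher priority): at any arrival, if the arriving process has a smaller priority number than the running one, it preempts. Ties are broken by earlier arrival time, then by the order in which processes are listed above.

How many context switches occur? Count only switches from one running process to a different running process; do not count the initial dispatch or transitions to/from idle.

Gantt: | P0 0-12 | P2 12-18 | P3 18-23 | P1 23-38 |
Completion: P0=12  P1=38  P2=18  P3=23
Turnaround (C−A): P0=12  P1=33  P2=10  P3=15

3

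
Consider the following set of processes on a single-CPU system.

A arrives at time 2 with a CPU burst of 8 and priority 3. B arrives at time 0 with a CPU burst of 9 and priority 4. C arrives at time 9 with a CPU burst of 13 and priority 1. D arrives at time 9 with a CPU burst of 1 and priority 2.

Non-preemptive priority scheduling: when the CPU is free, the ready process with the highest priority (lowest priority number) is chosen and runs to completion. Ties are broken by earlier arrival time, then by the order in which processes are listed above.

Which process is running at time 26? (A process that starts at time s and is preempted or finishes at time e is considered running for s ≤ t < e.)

Timeline: | B 0-9 | C 9-22 | D 22-23 | A 23-31 |
Completion: A=31  B=9  C=22  D=23
Turnaround (C−A): A=29  B=9  C=13  D=14

A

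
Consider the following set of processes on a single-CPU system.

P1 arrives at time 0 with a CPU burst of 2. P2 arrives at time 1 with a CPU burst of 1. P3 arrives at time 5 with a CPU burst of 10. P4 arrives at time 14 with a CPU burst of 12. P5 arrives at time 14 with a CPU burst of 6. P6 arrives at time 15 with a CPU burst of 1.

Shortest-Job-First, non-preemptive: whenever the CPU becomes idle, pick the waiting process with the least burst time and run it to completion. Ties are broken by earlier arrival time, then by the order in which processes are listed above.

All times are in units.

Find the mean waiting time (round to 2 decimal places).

Timeline: | P1 0-2 | P2 2-3 | idle 3-5 | P3 5-15 | P6 15-16 | P5 16-22 | P4 22-34 |
Completion: P1=2  P2=3  P3=15  P4=34  P5=22  P6=16
Turnaround (C−A): P1=2  P2=2  P3=10  P4=20  P5=8  P6=1
Waiting times: P1=0, P2=1, P3=0, P4=8, P5=2, P6=0
Average waiting = (0+1+0+8+2+0) / 6 = 11/6 = 1.83

1.83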